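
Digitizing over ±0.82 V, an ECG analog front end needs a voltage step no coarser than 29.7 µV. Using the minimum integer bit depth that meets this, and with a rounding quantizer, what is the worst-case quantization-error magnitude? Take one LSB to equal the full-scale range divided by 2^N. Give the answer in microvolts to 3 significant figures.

12.5 µV

Span: 0.82 V − (-0.82 V) = 1.64 V.
Required number of levels: 1.64/29.7 µV = 55219; smallest N with 2^N ≥ that is 16.
One LSB is 1.64 V / 65536 = 25.024 µV.
|e|_max = LSB/2 = 12.5 µV.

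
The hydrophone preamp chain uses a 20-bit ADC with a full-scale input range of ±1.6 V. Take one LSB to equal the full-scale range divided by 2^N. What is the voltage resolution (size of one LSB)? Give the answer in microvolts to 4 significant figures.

3.052 µV

Range = 1.6 − (-1.6) = 3.2 V.
Number of codes = 2^20 = 1048576.
LSB = 3.2 V ÷ 2^20 = 3.2/1048576 V = 3.052 µV.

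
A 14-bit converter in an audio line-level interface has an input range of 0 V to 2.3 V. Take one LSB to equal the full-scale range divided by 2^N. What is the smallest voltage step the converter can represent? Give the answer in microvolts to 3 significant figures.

140 µV

Span = 2.3 V.
There are 2^14 = 16384 steps.
One LSB is 2.3 V / 16384 = 140 µV.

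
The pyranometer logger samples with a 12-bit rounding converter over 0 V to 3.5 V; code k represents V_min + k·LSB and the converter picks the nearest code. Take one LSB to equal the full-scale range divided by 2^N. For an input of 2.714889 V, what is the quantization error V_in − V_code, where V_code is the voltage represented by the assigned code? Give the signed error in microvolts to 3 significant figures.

Full-scale range = 3.5 V. LSB = 3.5 V / 2^12 ≈ 0.8545 mV.
(2.714889 − (0)) / LSB = 2.714889 × 4096/3.5 = 3177.1958. Nearest integer: k = 3177.
Reconstructed level: 0 + 3177 × 3.5/4096 V = 2.714721680 V.
Error = V_in − V_code = 2.714889 − (2.714721680) = +167 µV.

+167 µV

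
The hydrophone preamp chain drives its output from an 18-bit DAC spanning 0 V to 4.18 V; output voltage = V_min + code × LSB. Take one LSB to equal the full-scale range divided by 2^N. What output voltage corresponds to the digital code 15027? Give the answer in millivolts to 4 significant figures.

Full-scale range = 4.18 V. LSB = 4.18 V / 2^18.
V_out = V_min + code × LSB = 0 V + 15027 × 4.18 V / 262144
      = 0 + 0.239612 = 0.239612 V.

239.6 mV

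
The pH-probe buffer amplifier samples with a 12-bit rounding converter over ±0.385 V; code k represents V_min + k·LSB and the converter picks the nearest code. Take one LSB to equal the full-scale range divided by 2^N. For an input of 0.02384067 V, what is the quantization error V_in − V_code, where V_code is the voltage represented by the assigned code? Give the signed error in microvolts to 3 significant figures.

−33.8 µV

Span: 0.385 V − (-0.385 V) = 0.77 V. LSB = 0.77 V / 2^12 ≈ 188.0 µV.
(V_in − V_min)/LSB = (0.02384067 − (-0.385)) × 4096/0.77 = 2174.8200 → nearest code k = 2175.
V_code = -0.385 + (2175/4096) × 0.77 = 0.02387451172 V.
e = 0.02384067 − (0.02387451172) = −33.8 µV.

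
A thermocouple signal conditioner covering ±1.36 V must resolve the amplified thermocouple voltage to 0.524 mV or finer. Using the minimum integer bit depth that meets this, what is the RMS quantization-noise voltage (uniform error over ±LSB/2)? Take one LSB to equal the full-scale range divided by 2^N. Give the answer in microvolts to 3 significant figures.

Span: 1.36 V − (-1.36 V) = 2.72 V.
Levels needed ≥ 2.72/0.524 mV = 5191. 2^13 = 8192 suffices, so N_min = 13.
LSB = 2.72 V / 2^13 = 332.03 µV.
RMS noise = LSB/√12 = 95.8 µV.

95.8 µV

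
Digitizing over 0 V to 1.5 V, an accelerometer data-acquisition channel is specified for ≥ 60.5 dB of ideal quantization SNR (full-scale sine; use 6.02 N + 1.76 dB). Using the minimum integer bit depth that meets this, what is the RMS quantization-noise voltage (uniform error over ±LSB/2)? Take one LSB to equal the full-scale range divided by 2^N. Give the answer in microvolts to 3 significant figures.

423 µV

Range is 1.5 V.
6.02 N + 1.76 ≥ 60.5 gives N ≥ 9.757, so the minimum integer is 10.
One LSB is 1.5 V / 1024 = 1.4648 mV.
V_rms = LSB/√12 = 423 µV.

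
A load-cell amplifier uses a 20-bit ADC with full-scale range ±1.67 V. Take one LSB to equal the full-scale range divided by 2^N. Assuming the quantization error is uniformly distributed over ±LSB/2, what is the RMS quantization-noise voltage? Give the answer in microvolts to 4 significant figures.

0.9195 µV

The full-scale span is 1.67 − (-1.67) = 3.34 V.
LSB = 3.34 V ÷ 2^20 = 3.34/1048576 V = 3.18527 µV.
σ_q = LSB/√12 = 3.18527 µV/3.4641 = 0.9195 µV.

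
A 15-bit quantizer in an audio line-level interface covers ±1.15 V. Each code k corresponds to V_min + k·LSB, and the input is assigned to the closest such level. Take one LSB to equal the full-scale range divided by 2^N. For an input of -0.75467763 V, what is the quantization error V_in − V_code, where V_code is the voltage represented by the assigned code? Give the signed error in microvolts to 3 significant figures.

+9.87 µV

Span: 1.15 V − (-1.15 V) = 2.3 V. LSB = 2.3 V / 2^15 ≈ 70.19 µV.
(V_in − V_min)/LSB = (-0.75467763 − (-1.15)) × 32768/2.3 = 5632.1406 → nearest code k = 5632.
Reconstructed level: -1.15 + 5632 × 2.3/32768 V = -0.75468750000 V.
e = -0.75467763 − (-0.75468750000) = +9.87 µV.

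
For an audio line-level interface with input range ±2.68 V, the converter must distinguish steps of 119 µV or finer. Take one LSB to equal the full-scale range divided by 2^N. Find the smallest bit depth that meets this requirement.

16 bits

Span: 2.68 V − (-2.68 V) = 5.36 V.
Levels needed ≥ 5.36/119 µV = 45040. 2^16 = 65536 suffices, so N_min = 16.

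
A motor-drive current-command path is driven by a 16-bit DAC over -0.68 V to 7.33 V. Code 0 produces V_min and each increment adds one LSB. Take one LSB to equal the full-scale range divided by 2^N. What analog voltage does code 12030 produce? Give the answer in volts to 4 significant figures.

0.7903 V

Range = 7.33 − (-0.68) = 8.01 V. LSB = 8.01 V / 2^16.
Output = V_min + (12030/65536) × range = -0.68 + 0.183563 × 8.01 V
      = -0.68 V + 1.47034 V = 0.790341 V.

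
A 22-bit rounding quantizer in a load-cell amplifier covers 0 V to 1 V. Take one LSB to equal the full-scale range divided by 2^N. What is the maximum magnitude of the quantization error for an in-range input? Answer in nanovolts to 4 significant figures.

Full-scale range = 1 V.
One LSB is 1 V / 4194304 = 238.419 nV.
A rounding quantizer has |error| ≤ LSB/2 = 119.2 nV.

119.2 nV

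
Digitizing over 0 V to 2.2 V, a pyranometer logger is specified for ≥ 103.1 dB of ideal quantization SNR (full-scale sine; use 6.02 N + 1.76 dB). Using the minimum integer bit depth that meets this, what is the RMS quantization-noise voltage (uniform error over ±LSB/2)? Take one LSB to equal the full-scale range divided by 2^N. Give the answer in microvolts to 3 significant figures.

4.85 µV

Range is 2.2 V.
Required N = ⌈(103.1 − 1.76)/6.02⌉ = ⌈16.834⌉ = 17.
Step size = 2.2/131072 V = 16.785 µV.
RMS noise = LSB/√12 = 4.85 µV.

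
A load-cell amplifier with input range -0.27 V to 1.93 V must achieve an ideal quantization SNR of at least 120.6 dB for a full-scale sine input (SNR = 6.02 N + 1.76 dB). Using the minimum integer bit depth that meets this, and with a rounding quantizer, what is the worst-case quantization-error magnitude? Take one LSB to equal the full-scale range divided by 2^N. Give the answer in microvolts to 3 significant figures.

1.05 µV

Range = 1.93 − (-0.27) = 2.2 V.
Required N = ⌈(120.6 − 1.76)/6.02⌉ = ⌈19.741⌉ = 20.
Step size = 2.2/1048576 V = 2.0981 µV.
|e|_max = LSB/2 = 1.05 µV.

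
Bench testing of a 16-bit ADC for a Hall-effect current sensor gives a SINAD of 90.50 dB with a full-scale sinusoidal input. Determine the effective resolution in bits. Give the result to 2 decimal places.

ENOB = (90.50 − 1.76)/6.02 = 14.7409 bits.

14.74 bits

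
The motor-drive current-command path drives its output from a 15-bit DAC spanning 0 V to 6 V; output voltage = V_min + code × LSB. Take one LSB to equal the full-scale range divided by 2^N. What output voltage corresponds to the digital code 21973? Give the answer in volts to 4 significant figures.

4.023 V

Full-scale range = 6 V. LSB = 6 V / 2^15.
V_out = V_min + code × LSB = 0 V + 21973 × 6 V / 32768
      = 0 V + 4.02338 V = 4.02338 V.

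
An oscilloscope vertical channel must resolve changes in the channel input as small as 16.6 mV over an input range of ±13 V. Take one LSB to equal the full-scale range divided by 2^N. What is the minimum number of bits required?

11 bits

Range = 13 − (-13) = 26 V.
26 V / 16.6 mV = 1566. Since 2^10 = 1024 and 2^11 = 2048, N = 11.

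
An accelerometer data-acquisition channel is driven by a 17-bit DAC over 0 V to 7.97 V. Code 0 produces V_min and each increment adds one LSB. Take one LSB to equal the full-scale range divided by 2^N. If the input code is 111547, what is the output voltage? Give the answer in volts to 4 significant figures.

6.783 V

V_FS = 7.97 V. LSB = 7.97 V / 2^17.
V_out = V_min + code × LSB = 0 V + 111547 × 7.97 V / 131072
      = 0 V + 6.78276 V = 6.78276 V.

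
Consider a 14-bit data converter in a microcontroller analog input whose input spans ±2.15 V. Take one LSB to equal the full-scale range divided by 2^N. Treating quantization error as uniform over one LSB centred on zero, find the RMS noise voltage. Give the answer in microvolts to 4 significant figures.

Full-scale range = 2.15 V − (-2.15 V) = 4.3 V.
One LSB is 4.3 V / 16384 = 262.451 µV.
V_rms = LSB/√12 = 262.451 µV / √12 = 75.76 µV.

75.76 µV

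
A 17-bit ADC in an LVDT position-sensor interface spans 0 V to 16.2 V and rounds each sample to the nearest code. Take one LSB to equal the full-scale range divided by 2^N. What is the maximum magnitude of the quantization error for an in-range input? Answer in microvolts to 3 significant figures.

61.8 µV

Full-scale range = 16.2 V.
LSB = 16.2 V ÷ 2^17 = 16.2/131072 V = 123.60 µV.
|e|_max = LSB/2 = 61.8 µV.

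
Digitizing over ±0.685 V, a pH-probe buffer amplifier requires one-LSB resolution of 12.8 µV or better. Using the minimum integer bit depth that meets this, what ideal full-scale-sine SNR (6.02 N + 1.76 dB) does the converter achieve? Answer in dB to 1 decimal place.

104.1 dB

Span: 0.685 V − (-0.685 V) = 1.37 V.
Required number of levels: 1.37/12.8 µV = 107030; smallest N with 2^N ≥ that is 17.
SNR = 6.02 × 17 + 1.76 = 104.10 dB.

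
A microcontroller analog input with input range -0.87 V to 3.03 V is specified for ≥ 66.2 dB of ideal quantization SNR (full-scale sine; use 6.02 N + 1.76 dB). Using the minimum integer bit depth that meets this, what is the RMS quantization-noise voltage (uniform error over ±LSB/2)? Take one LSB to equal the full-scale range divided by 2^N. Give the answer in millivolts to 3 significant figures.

0.550 mV

Range = 3.03 − (-0.87) = 3.9 V.
6.02 N + 1.76 ≥ 66.2 gives N ≥ 10.704, so the minimum integer is 11.
Step size = 3.9/2048 V = 1.9043 mV.
RMS noise = LSB/√12 = 0.550 mV.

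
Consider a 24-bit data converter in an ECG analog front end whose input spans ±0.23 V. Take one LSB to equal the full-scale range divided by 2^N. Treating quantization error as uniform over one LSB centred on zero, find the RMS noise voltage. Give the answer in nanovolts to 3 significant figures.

7.91 nV

The full-scale span is 0.23 − (-0.23) = 0.46 V.
LSB = 0.46 V ÷ 2^24 = 0.46/16777216 V = 27.418 nV.
V_rms = LSB/√12 = 27.418 nV / √12 = 7.91 nV.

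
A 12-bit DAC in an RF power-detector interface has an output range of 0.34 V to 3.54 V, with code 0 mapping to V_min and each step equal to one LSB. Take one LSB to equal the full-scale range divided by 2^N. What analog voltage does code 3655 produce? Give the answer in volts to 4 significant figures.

Full-scale range = 3.54 V − (0.34 V) = 3.2 V. LSB = 3.2 V / 2^12.
V_out = 0.34 + 3655 × (3.2/4096) V
      = 0.34 + 2.85547 = 3.19547 V.

3.195 V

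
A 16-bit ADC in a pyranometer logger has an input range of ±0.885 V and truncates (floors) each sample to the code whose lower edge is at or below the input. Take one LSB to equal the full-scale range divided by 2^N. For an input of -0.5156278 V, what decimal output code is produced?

Span: 0.885 V − (-0.885 V) = 1.77 V. LSB = 1.77 V / 2^16 ≈ 27.01 µV.
(V_in − V_min) × 2^16/range = (-0.5156278 − (-0.885)) × 65536/1.77 = 13676.371.
Floor → code = 13676.

13676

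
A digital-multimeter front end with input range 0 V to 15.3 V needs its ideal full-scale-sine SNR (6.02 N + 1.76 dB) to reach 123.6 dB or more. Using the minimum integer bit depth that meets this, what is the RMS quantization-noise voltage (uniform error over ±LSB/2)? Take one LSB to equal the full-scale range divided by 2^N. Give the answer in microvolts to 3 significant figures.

2.11 µV

Full-scale range = 15.3 V.
6.02 N + 1.76 ≥ 123.6 gives N ≥ 20.239, so the minimum integer is 21.
One LSB is 15.3 V / 2097152 = 7.2956 µV.
σ_q = LSB/√12 = 7.2956 µV/3.4641 = 2.11 µV.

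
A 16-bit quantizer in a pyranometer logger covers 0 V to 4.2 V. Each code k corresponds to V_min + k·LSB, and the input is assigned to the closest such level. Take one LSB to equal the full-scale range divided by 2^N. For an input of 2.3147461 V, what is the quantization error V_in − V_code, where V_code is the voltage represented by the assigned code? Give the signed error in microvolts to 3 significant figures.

Full-scale range = 4.2 V. LSB = 4.2 V / 2^16 ≈ 64.09 µV.
Position in LSBs: (2.3147461 − (0)) × 65536/4.2 = 36118.8572; rounding gives k = 36119.
V_code = V_min + k × range/2^16 = 0 + 36119 × 4.2/65536 = 2.3147552490 V.
Error = V_in − V_code = 2.3147461 − (2.3147552490) = −9.15 µV.

−9.15 µV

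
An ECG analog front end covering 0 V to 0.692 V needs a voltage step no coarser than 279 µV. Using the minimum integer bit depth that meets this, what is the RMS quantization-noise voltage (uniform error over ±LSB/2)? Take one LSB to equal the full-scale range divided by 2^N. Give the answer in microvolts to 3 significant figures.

Span = 0.692 V.
Need 2^N ≥ 0.692 V / 279 µV = 2480 → N_min = 12.
LSB = 0.692 V ÷ 2^12 = 0.692/4096 V = 168.95 µV.
RMS noise = LSB/√12 = 48.8 µV.

48.8 µV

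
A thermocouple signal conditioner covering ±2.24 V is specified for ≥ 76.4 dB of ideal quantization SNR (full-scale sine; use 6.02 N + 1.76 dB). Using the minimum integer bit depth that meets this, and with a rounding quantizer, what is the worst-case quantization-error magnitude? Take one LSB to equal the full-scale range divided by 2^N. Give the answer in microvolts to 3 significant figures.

273 µV

Span: 2.24 V − (-2.24 V) = 4.48 V.
Solving 6.02 N ≥ 76.4 − 1.76: N ≥ 12.399. Round up → N = 13.
LSB = 4.48 V / 2^13 = 0.54688 mV.
Max error for round-to-nearest is LSB/2 = 273 µV.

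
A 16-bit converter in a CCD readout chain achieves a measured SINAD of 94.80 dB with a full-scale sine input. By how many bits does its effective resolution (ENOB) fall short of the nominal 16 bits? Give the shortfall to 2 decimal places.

Effective bits = (94.80 − 1.76)/6.02 = 15.4551.
16 − 15.4551 = 0.54 bits below nominal.

0.54 bits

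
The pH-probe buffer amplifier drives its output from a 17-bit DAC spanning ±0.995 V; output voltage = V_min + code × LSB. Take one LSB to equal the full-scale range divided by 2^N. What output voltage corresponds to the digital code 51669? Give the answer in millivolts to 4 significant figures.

The full-scale span is 0.995 − (-0.995) = 1.99 V. LSB = 1.99 V / 2^17.
V_out = V_min + code × LSB = -0.995 V + 51669 × 1.99 V / 131072
      = -0.995 V + 0.784464 V = -0.210536 V.

-210.5 mV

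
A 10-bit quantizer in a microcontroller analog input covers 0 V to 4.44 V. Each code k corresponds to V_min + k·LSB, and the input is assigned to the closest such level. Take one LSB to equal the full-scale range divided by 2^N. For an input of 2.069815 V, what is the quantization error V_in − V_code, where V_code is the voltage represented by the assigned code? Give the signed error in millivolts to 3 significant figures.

Full-scale range = 4.44 V. LSB = 4.44 V / 2^10 ≈ 4.336 mV.
(2.069815 − (0)) / LSB = 2.069815 × 1024/4.44 = 477.3627. Nearest integer: k = 477.
V_code = 0 + (477/1024) × 4.44 = 2.068242188 V.
e = 2.069815 − (2.068242188) = +1.57 mV.

+1.57 mV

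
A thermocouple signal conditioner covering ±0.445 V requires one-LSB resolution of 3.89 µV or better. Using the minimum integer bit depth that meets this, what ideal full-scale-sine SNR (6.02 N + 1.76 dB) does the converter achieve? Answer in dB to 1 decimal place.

110.1 dB

Range = 0.445 − (-0.445) = 0.89 V.
Levels needed ≥ 0.89/3.89 µV = 228800. 2^18 = 262144 suffices, so N_min = 18.
Ideal SNR at N = 18: 6.02·18 + 1.76 = 110.1 dB.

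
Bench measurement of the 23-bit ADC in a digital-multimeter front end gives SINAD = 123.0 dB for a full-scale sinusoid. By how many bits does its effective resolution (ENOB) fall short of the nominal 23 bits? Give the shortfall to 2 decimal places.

ENOB = (SINAD − 1.76)/6.02 = (123.0 − 1.76)/6.02 = 20.1395 bits.
Lost resolution: 23 − 20.1395 = 2.8605 bits.

2.86 bits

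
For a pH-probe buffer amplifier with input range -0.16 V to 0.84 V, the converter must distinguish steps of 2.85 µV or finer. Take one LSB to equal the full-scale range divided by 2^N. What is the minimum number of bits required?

19 bits

The full-scale span is 0.84 − (-0.16) = 1 V.
1 V / 2.85 µV = 350900. Since 2^18 = 262144 and 2^19 = 524288, N = 19.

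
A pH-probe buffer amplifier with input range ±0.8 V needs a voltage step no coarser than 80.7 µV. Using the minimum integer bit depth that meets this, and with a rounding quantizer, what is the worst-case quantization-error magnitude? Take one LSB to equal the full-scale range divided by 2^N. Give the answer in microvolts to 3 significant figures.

24.4 µV

Full-scale range = 0.8 V − (-0.8 V) = 1.6 V.
Need 2^N ≥ 1.6 V / 80.7 µV = 19830 → N_min = 15.
One LSB is 1.6 V / 32768 = 48.828 µV.
Max error for round-to-nearest is LSB/2 = 24.4 µV.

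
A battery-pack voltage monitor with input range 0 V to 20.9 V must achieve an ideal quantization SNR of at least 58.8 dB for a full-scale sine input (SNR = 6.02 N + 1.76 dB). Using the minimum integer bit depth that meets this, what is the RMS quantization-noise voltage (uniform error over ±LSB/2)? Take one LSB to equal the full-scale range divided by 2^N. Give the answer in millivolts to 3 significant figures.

5.89 mV

Range is 20.9 V.
6.02 N + 1.76 ≥ 58.8 gives N ≥ 9.475, so the minimum integer is 10.
LSB = 20.9 V / 2^10 = 20.410 mV.
RMS noise = LSB/√12 = 5.89 mV.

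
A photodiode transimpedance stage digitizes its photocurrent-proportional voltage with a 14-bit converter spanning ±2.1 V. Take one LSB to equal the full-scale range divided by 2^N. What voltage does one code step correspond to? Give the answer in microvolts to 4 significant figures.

256.3 µV

The full-scale span is 2.1 − (-2.1) = 4.2 V.
2^14 = 16384 levels.
Step size = 4.2/16384 V = 256.3 µV.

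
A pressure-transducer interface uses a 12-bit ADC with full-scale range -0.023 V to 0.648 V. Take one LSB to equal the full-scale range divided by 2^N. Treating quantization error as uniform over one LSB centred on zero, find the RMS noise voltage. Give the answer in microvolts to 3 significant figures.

Range = 0.648 − (-0.023) = 0.671 V.
One LSB is 0.671 V / 4096 = 163.82 µV.
V_rms = LSB/√12 = 163.82 µV / √12 = 47.3 µV.

47.3 µV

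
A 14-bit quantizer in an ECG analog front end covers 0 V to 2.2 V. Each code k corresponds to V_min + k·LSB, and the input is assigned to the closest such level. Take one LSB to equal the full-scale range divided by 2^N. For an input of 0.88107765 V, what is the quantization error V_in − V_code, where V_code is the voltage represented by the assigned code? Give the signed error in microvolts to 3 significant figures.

V_FS = 2.2 V. LSB = 2.2 V / 2^14 ≈ 134.3 µV.
(V_in − V_min)/LSB = (0.88107765 − (0)) × 16384/2.2 = 6561.6256 → nearest code k = 6562.
V_code = V_min + k × range/2^14 = 0 + 6562 × 2.2/16384 = 0.88112792969 V.
V_in − V_code = 0.88107765 − (0.88112792969) = −50.3 µV.

−50.3 µV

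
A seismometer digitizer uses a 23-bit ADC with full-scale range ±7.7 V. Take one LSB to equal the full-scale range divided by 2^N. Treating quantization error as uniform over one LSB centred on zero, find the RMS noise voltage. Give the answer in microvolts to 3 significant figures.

0.530 µV

The full-scale span is 7.7 − (-7.7) = 15.4 V.
LSB = 15.4 V ÷ 2^23 = 15.4/8388608 V = 1.8358 µV.
RMS of a uniform error over width LSB is LSB/√12 = 0.530 µV.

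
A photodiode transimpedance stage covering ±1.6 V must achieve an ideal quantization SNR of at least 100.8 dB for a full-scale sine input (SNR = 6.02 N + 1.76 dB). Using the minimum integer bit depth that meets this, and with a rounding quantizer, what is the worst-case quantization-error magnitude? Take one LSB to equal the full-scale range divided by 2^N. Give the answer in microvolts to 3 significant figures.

12.2 µV

Full-scale range = 1.6 V − (-1.6 V) = 3.2 V.
Required N = ⌈(100.8 − 1.76)/6.02⌉ = ⌈16.452⌉ = 17.
One LSB is 3.2 V / 131072 = 24.414 µV.
Half an LSB is 12.2 µV.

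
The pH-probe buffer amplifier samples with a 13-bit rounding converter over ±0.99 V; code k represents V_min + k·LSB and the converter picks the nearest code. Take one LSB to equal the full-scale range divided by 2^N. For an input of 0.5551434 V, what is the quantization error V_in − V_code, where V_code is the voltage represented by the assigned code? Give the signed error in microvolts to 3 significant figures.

The full-scale span is 0.99 − (-0.99) = 1.98 V. LSB = 1.98 V / 2^13 ≈ 241.7 µV.
(0.5551434 − (-0.99)) / LSB = 1.5451434 × 8192/1.98 = 6392.8357. Nearest integer: k = 6393.
Reconstructed level: -0.99 + 6393 × 1.98/8192 V = 0.5551831055 V.
e = 0.5551434 − (0.5551831055) = −39.7 µV.

−39.7 µV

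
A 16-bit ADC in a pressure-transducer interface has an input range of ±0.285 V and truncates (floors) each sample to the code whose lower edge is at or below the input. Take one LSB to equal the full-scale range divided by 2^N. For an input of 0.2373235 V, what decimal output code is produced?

Span: 0.285 V − (-0.285 V) = 0.57 V. LSB = 0.57 V / 2^16 ≈ 8.698 µV.
(V_in − V_min) × 2^16/range = (0.2373235 − (-0.285)) × 65536/0.57 = 60054.374.
Floor → code = 60054.

60054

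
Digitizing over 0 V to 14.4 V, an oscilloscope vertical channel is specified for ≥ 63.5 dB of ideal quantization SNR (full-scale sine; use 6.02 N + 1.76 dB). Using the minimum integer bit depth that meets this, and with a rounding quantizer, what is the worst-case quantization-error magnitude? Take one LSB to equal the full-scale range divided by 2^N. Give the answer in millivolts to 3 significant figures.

Full-scale range = 14.4 V.
Required N = ⌈(63.5 − 1.76)/6.02⌉ = ⌈10.256⌉ = 11.
One LSB is 14.4 V / 2048 = 7.0313 mV.
Half an LSB is 3.52 mV.

3.52 mV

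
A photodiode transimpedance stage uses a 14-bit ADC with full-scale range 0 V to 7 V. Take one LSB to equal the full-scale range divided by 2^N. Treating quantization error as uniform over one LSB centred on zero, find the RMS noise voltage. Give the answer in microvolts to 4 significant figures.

Span = 7 V.
LSB = 7 V ÷ 2^14 = 7/16384 V = 427.246 µV.
For a uniform distribution on [−LSB/2, +LSB/2], V_rms = LSB/√12 = 427.246 µV/3.4641 = 123.3 µV.

123.3 µV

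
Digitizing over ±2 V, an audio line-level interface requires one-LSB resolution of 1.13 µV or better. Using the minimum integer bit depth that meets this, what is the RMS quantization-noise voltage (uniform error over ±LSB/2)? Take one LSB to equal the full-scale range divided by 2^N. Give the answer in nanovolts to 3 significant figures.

275 nV

The full-scale span is 2 − (-2) = 4 V.
Need 2^N ≥ 4 V / 1.13 µV = 3.540e6 → N_min = 22.
LSB = 4 V / 2^22 = 0.95367 µV.
V_rms = LSB/√12 = 275 nV.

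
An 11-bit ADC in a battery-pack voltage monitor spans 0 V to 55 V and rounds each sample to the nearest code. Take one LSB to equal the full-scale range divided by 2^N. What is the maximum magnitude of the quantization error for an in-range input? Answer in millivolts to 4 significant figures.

13.43 mV

Span = 55 V.
Step size = 55/2048 V = 26.8555 mV.
|e|_max = LSB/2 = 13.43 mV.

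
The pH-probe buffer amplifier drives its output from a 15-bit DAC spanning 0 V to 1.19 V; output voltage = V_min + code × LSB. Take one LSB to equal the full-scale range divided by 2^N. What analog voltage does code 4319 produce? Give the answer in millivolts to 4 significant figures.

V_FS = 1.19 V. LSB = 1.19 V / 2^15.
V_out = 0 + 4319 × (1.19/32768) V
      = 0 + 0.156848 = 0.156848 V.

156.8 mV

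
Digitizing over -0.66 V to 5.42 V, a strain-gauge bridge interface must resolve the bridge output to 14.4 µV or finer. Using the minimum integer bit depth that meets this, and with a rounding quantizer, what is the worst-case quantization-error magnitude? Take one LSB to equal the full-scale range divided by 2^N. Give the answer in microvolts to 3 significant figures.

Range = 5.42 − (-0.66) = 6.08 V.
6.08 V / 14.4 µV = 422200. Since 2^18 = 262144 and 2^19 = 524288, N = 19.
Step size = 6.08/524288 V = 11.597 µV.
Max error for round-to-nearest is LSB/2 = 5.80 µV.

5.80 µV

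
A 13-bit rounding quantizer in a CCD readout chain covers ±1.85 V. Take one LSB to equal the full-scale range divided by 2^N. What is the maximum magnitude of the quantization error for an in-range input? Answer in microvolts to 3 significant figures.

226 µV

The full-scale span is 1.85 − (-1.85) = 3.7 V.
One LSB is 3.7 V / 8192 = 451.66 µV.
A rounding quantizer has |error| ≤ LSB/2 = 226 µV.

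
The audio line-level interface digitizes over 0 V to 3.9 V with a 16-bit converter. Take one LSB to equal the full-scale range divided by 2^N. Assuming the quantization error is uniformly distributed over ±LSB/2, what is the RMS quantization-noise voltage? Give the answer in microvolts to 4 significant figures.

17.18 µV

Full-scale range = 3.9 V.
LSB = 3.9 V / 2^16 = 59.5093 µV.
For a uniform distribution on [−LSB/2, +LSB/2], V_rms = LSB/√12 = 59.5093 µV/3.4641 = 17.18 µV.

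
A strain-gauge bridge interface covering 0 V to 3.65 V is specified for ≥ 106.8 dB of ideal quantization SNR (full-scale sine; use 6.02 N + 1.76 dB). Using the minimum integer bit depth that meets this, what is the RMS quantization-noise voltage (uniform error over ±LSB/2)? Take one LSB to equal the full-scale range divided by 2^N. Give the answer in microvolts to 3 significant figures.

Full-scale range = 3.65 V.
6.02 N + 1.76 ≥ 106.8 gives N ≥ 17.449, so the minimum integer is 18.
One LSB is 3.65 V / 262144 = 13.924 µV.
σ_q = LSB/√12 = 13.924 µV/3.4641 = 4.02 µV.

4.02 µV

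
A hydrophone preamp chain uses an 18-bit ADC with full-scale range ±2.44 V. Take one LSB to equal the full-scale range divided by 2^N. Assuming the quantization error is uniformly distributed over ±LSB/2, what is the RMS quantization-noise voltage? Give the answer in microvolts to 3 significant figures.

Full-scale range = 2.44 V − (-2.44 V) = 4.88 V.
LSB = 4.88 V / 2^18 = 18.616 µV.
V_rms = LSB/√12 = 18.616 µV / √12 = 5.37 µV.

5.37 µV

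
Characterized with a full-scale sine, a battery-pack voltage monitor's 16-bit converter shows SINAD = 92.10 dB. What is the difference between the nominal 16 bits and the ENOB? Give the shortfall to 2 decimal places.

0.99 bits

Effective bits = (92.10 − 1.76)/6.02 = 15.0066.
Shortfall = 16 − 15.0066 = 0.9934 bits.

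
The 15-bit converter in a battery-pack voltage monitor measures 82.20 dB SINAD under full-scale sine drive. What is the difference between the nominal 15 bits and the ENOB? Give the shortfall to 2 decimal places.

N_eff = (82.20 − 1.76)/6.02 = 13.3621 bits.
15 − 13.3621 = 1.64 bits below nominal.

1.64 bits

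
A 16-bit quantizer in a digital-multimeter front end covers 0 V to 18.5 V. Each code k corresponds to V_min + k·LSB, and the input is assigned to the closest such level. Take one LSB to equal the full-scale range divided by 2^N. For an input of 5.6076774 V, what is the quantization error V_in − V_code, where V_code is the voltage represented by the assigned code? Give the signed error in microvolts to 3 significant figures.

Range is 18.5 V. LSB = 18.5 V / 2^16 ≈ 282.3 µV.
Position in LSBs: (5.6076774 − (0)) × 65536/18.5 = 19865.1214; rounding gives k = 19865.
Reconstructed level: 0 + 19865 × 18.5/65536 V = 5.6076431274 V.
Error = V_in − V_code = 5.6076774 − (5.6076431274) = +34.3 µV.

+34.3 µV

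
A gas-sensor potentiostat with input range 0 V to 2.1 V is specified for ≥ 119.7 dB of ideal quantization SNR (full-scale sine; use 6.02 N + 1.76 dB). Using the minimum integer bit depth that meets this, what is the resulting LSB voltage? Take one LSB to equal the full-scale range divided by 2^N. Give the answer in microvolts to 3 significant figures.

V_FS = 2.1 V.
6.02 N + 1.76 ≥ 119.7 gives N ≥ 19.591, so the minimum integer is 20.
LSB = 2.1 V ÷ 2^20 = 2.1/1048576 V = 2.00 µV.

2.00 µV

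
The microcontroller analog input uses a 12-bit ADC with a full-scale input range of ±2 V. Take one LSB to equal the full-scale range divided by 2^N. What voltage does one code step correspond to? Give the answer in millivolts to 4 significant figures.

Span: 2 V − (-2 V) = 4 V.
2^12 = 4096 levels.
LSB = 4 V ÷ 2^12 = 4/4096 V = 0.9766 mV.

0.9766 mV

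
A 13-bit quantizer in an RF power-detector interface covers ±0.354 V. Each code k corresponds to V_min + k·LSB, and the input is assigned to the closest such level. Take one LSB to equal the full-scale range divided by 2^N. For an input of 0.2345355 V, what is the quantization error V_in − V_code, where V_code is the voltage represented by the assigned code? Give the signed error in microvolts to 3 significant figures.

The full-scale span is 0.354 − (-0.354) = 0.708 V. LSB = 0.708 V / 2^13 ≈ 86.43 µV.
Position in LSBs: (0.2345355 − (-0.354)) × 8192/0.708 = 6809.7215; rounding gives k = 6810.
V_code = V_min + k × range/2^13 = -0.354 + 6810 × 0.708/8192 = 0.2345595703 V.
Error = V_in − V_code = 0.2345355 − (0.2345595703) = −24.1 µV.

−24.1 µV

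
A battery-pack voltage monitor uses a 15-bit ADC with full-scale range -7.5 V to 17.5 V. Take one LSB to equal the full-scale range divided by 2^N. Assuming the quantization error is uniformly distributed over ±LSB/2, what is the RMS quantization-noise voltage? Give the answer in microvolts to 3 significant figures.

Span: 17.5 V − (-7.5 V) = 25 V.
LSB = 25 V / 2^15 = 0.76294 mV.
For a uniform distribution on [−LSB/2, +LSB/2], V_rms = LSB/√12 = 0.76294 mV/3.4641 = 220 µV.

220 µV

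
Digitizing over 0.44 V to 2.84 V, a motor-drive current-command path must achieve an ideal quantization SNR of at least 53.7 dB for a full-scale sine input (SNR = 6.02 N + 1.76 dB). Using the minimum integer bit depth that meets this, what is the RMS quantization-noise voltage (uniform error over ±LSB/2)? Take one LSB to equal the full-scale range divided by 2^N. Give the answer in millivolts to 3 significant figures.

1.35 mV

Full-scale range = 2.84 V − (0.44 V) = 2.4 V.
Required N = ⌈(53.7 − 1.76)/6.02⌉ = ⌈8.628⌉ = 9.
One LSB is 2.4 V / 512 = 4.6875 mV.
RMS noise = LSB/√12 = 1.35 mV.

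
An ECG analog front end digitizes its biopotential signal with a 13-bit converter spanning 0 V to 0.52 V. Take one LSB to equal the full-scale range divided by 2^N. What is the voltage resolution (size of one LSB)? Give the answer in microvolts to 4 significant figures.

V_FS = 0.52 V.
Number of codes = 2^13 = 8192.
LSB = 0.52 V ÷ 2^13 = 0.52/8192 V = 63.48 µV.

63.48 µV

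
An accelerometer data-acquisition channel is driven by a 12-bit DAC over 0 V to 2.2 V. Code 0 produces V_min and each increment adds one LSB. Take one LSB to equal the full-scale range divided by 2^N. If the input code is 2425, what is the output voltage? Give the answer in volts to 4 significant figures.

1.302 V

Span = 2.2 V. LSB = 2.2 V / 2^12.
V_out = V_min + code × LSB = 0 V + 2425 × 2.2 V / 4096
      = 0 V + 1.30249 V = 1.30249 V.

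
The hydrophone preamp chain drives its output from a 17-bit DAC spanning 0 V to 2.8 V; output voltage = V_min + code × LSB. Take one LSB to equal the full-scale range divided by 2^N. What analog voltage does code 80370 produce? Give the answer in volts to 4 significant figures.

Span = 2.8 V. LSB = 2.8 V / 2^17.
V_out = 0 + 80370 × (2.8/131072) V
      = 0 + 1.71689 = 1.71689 V.

1.717 V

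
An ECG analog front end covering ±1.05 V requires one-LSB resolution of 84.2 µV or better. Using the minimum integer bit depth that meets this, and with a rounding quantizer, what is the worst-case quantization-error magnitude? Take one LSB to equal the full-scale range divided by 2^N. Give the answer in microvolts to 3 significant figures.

32.0 µV

Span: 1.05 V − (-1.05 V) = 2.1 V.
Required number of levels: 2.1/84.2 µV = 24941; smallest N with 2^N ≥ that is 15.
Step size = 2.1/32768 V = 64.087 µV.
|e|_max = LSB/2 = 32.0 µV.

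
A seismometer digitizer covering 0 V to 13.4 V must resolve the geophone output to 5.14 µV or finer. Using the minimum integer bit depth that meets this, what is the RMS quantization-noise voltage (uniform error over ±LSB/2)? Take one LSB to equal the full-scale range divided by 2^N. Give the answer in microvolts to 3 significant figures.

V_FS = 13.4 V.
Need 2^N ≥ 13.4 V / 5.14 µV = 2.607e6 → N_min = 22.
Step size = 13.4/4194304 V = 3.1948 µV.
V_rms = LSB/√12 = 0.922 µV.

0.922 µV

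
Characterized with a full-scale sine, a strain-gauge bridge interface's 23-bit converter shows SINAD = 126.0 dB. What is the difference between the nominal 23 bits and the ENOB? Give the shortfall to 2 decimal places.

N_eff = (126.0 − 1.76)/6.02 = 20.6379 bits.
Shortfall = 23 − 20.6379 = 2.3621 bits.

2.36 bits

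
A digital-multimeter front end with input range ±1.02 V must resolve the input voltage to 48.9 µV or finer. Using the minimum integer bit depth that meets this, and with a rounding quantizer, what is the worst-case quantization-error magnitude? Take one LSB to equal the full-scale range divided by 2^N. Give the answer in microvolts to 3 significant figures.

Span: 1.02 V − (-1.02 V) = 2.04 V.
2.04 V / 48.9 µV = 41720. Since 2^15 = 32768 and 2^16 = 65536, N = 16.
LSB = 2.04 V ÷ 2^16 = 2.04/65536 V = 31.128 µV.
Max error for round-to-nearest is LSB/2 = 15.6 µV.

15.6 µV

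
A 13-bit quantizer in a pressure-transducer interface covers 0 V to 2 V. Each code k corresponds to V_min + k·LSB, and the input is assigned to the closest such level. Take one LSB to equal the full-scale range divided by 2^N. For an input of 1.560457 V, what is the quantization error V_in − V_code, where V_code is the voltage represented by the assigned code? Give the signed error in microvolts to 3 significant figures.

−89.9 µV

Range is 2 V. LSB = 2 V / 2^13 ≈ 244.1 µV.
Position in LSBs: (1.560457 − (0)) × 8192/2 = 6391.6319; rounding gives k = 6392.
V_code = V_min + k × range/2^13 = 0 + 6392 × 2/8192 = 1.560546875 V.
e = 1.560457 − (1.560546875) = −89.9 µV.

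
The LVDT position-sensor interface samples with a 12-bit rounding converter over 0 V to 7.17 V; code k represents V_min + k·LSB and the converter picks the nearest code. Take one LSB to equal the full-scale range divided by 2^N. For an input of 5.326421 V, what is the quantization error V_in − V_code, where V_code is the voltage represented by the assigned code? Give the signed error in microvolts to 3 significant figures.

Full-scale range = 7.17 V. LSB = 7.17 V / 2^12 ≈ 1.750 mV.
(5.326421 − (0)) / LSB = 5.326421 × 4096/7.17 = 3042.8201. Nearest integer: k = 3043.
Reconstructed level: 0 + 3043 × 7.17/4096 V = 5.326735840 V.
e = 5.326421 − (5.326735840) = −315 µV.

−315 µV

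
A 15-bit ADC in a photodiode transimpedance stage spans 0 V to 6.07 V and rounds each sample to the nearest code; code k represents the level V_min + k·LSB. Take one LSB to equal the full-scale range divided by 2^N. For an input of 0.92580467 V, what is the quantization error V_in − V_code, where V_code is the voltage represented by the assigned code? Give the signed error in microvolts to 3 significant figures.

Full-scale range = 6.07 V. LSB = 6.07 V / 2^15 ≈ 185.2 µV.
(0.92580467 − (0)) / LSB = 0.92580467 × 32768/6.07 = 4997.8200. Nearest integer: k = 4998.
Reconstructed level: 0 + 4998 × 6.07/32768 V = 0.92583801270 V.
Error = V_in − V_code = 0.92580467 − (0.92583801270) = −33.3 µV.

−33.3 µV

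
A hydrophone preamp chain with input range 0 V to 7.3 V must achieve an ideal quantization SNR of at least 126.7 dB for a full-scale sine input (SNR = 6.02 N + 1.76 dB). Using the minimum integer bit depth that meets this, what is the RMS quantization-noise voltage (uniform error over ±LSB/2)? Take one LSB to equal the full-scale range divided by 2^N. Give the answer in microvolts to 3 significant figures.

Full-scale range = 7.3 V.
6.02 N + 1.76 ≥ 126.7 gives N ≥ 20.754, so the minimum integer is 21.
One LSB is 7.3 V / 2097152 = 3.4809 µV.
RMS noise = LSB/√12 = 1.00 µV.

1.00 µV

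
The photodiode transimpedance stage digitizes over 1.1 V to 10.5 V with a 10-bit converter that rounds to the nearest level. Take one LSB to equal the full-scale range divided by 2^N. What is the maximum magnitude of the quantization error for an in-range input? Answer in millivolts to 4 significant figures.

The full-scale span is 10.5 − (1.1) = 9.4 V.
LSB = 9.4 V ÷ 2^10 = 9.4/1024 V = 9.17969 mV.
A rounding quantizer has |error| ≤ LSB/2 = 4.590 mV.

4.590 mV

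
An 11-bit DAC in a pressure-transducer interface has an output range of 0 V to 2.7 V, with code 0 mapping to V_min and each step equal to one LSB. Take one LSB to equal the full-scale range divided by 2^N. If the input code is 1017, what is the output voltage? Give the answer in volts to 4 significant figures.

V_FS = 2.7 V. LSB = 2.7 V / 2^11.
V_out = 0 + 1017 × (2.7/2048) V
      = 0 V + 1.34077 V = 1.34077 V.

1.341 V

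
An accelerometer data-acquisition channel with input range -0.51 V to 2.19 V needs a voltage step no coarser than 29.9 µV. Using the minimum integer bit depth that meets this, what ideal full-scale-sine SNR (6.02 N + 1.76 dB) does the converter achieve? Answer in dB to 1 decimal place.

Full-scale range = 2.19 V − (-0.51 V) = 2.7 V.
2.7 V / 29.9 µV = 90300. Since 2^16 = 65536 and 2^17 = 131072, N = 17.
Ideal SNR at N = 17: 6.02·17 + 1.76 = 104.1 dB.

104.1 dB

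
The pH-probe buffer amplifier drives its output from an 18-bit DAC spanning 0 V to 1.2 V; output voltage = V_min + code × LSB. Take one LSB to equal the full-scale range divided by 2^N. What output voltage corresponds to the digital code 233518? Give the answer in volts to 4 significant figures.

Span = 1.2 V. LSB = 1.2 V / 2^18.
V_out = V_min + code × LSB = 0 V + 233518 × 1.2 V / 262144
      = 0 + 1.06896 = 1.06896 V.

1.069 V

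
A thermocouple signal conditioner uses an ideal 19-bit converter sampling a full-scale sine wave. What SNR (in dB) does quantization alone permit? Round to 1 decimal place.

116.1 dB

SNR = 6.02·19 + 1.76 = 116.14 dB.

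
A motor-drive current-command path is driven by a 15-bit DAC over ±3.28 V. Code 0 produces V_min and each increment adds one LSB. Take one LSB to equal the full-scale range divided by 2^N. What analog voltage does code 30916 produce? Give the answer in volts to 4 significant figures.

Full-scale range = 3.28 V − (-3.28 V) = 6.56 V. LSB = 6.56 V / 2^15.
Output = V_min + (30916/32768) × range = -3.28 + 0.943481 × 6.56 V
      = -3.28 + 6.18924 = 2.90924 V.

2.909 V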